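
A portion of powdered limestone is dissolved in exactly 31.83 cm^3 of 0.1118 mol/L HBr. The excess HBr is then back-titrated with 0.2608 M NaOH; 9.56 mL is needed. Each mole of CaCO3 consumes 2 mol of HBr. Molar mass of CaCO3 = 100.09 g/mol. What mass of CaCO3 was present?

Total n(HBr) added = 0.1118 x 0.03183 = 0.003559 mol.
n(NaOH) used = 0.2608 x 0.009560 = 0.002493 mol, which equals the excess n(HBr).
So n(HBr) consumed by the sample = 0.003559 - 0.002493 = 0.001065 mol.
n(CaCO3) = 0.001065 / 2 = 0.0005327 mol.
mass = 0.0005327 mol x 100.09 g/mol = 0.0533 g.

0.0533 g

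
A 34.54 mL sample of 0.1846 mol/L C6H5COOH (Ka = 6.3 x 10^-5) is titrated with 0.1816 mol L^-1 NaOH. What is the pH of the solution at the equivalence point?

n(C6H5COOH) = 0.1846 x 0.03454 = 0.006376 mol; V(NaOH) at equivalence = 0.006376/0.1816 = 0.03511 L.
At equivalence all the acid is converted to C6H5COO-; total volume = 0.03454 + 0.03511 = 0.06965 L, so [C6H5COO-] = 0.006376/0.06965 = 0.09154 M.
Kb = Kw/Ka = 1.0e-14 / 6.3 x 10^-5 = 1.59e-10.
[OH^-] = sqrt(Kb x [C6H5COO-]) = sqrt(1.59e-10 x 0.09154) = 3.81e-6 M.
pOH = 5.42, so pH = 14.00 - 5.42 = 8.58.

8.58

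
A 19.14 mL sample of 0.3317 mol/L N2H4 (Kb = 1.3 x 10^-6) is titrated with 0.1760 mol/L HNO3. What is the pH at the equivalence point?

4.53

n(N2H4) = 0.3317 x 0.01914 = 0.006349 mol; V(HNO3) at equivalence = 0.006349/0.1760 = 0.03607 L.
At equivalence the base is fully converted to N2H5+; total volume = 0.05521 L, so [N2H5+] = 0.006349/0.05521 = 0.1150 M.
Ka(N2H5+) = Kw/Kb = 1.0e-14 / 1.3 x 10^-6 = 7.69e-9.
[H^+] = sqrt(Ka x [N2H5+]) = sqrt(7.69e-9 x 0.1150) = 2.97e-5 M.
pH = -log(2.97e-5) = 4.53.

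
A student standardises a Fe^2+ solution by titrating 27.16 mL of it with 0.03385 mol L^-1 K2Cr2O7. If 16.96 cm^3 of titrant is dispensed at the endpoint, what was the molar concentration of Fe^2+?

0.127 M

n(K2Cr2O7) = 0.03385 x 0.01696 = 0.0005741 mol.
From the balanced equation, 1 mol K2Cr2O7 reacts with 6 mol Fe^2+, so n(Fe^2+) = 0.0005741 x 6/1 = 0.003445 mol.
[Fe^2+] = 0.003445 / 0.02716 L = 0.127 M.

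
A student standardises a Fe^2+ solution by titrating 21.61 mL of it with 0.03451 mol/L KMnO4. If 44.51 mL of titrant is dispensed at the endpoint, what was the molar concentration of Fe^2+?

0.355 M

n(KMnO4) = 0.03451 x 0.04451 = 0.001536 mol.
From the balanced equation, 1 mol KMnO4 reacts with 5 mol Fe^2+, so n(Fe^2+) = 0.001536 x 5/1 = 0.007680 mol.
[Fe^2+] = 0.007680 / 0.02161 L = 0.355 M.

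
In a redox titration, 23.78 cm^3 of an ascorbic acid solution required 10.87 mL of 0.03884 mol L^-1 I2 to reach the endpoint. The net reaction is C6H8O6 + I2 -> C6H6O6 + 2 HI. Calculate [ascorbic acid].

n(I2) = 0.03884 x 0.01087 = 0.0004222 mol.
From the balanced equation, 1 mol I2 reacts with 1 mol ascorbic acid, so n(ascorbic acid) = 0.0004222 x 1/1 = 0.0004222 mol.
[ascorbic acid] = 0.0004222 / 0.02378 L = 0.0178 M.

0.0178 M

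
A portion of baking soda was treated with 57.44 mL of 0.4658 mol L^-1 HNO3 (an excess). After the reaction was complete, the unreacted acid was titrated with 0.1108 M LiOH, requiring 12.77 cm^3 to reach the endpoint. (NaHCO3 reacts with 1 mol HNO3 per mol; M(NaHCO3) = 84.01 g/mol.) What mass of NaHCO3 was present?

Total n(HNO3) added = 0.4658 x 0.05744 = 0.02676 mol.
n(LiOH) used = 0.1108 x 0.01277 = 0.001415 mol, which equals the excess n(HNO3).
So n(HNO3) consumed by the sample = 0.02676 - 0.001415 = 0.02534 mol.
n(NaHCO3) = 0.02534 / 1 = 0.02534 mol.
mass = 0.02534 mol x 84.01 g/mol = 2.13 g.

2.13 g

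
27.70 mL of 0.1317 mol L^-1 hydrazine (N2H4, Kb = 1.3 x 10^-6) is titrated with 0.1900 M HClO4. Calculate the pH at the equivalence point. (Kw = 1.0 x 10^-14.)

4.61

n(N2H4) = 0.1317 x 0.02770 = 0.003648 mol; V(HClO4) at equivalence = 0.003648/0.1900 = 0.01920 L.
At equivalence the base is fully converted to N2H5+; total volume = 0.04690 L, so [N2H5+] = 0.003648/0.04690 = 0.07778 M.
Ka(N2H5+) = Kw/Kb = 1.0e-14 / 1.3 x 10^-6 = 7.69e-9.
[H^+] = sqrt(Ka x [N2H5+]) = sqrt(7.69e-9 x 0.07778) = 2.45e-5 M.
pH = -log(2.45e-5) = 4.61.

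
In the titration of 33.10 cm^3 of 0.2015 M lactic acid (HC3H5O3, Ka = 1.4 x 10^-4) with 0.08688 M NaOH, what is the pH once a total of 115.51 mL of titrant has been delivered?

12.36

n(acid) = 0.2015 x 0.03310 = 0.006670 mol; n(NaOH) added = 0.08688 x 0.1155 = 0.01004 mol.
Base is in excess by 0.01004 - 0.006670 = 0.003366 mol in a total volume of 0.1486 L.
[OH^-] = 0.003366/0.1486 = 0.02265 M, so pOH = 1.64 and pH = 14.00 - 1.64 = 12.36.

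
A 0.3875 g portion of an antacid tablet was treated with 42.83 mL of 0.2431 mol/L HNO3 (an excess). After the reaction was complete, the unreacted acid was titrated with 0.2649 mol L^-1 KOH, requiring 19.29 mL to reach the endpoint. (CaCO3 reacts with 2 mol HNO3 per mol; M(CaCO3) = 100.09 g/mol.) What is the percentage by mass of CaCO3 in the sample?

68.5%

Total n(HNO3) added = 0.2431 x 0.04283 = 0.01041 mol.
n(KOH) used = 0.2649 x 0.01929 = 0.005110 mol, which equals the excess n(HNO3).
So n(HNO3) consumed by the sample = 0.01041 - 0.005110 = 0.005302 mol.
n(CaCO3) = 0.005302 / 2 = 0.002651 mol.
mass CaCO3 = 0.002651 x 100.09 = 0.2653 g, so %CaCO3 = 0.2653/0.3875 x 100 = 68.5%.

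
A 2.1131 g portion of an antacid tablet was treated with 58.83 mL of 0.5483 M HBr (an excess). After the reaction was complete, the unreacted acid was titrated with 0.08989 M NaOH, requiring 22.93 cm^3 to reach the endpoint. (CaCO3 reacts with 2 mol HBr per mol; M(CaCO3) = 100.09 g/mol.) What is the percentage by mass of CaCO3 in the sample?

71.5%

Total n(HBr) added = 0.5483 x 0.05883 = 0.03226 mol.
n(NaOH) used = 0.08989 x 0.02293 = 0.002061 mol, which equals the excess n(HBr).
So n(HBr) consumed by the sample = 0.03226 - 0.002061 = 0.03020 mol.
n(CaCO3) = 0.03020 / 2 = 0.01510 mol.
mass CaCO3 = 0.01510 x 100.09 = 1.511 g, so %CaCO3 = 1.511/2.1131 x 100 = 71.5%.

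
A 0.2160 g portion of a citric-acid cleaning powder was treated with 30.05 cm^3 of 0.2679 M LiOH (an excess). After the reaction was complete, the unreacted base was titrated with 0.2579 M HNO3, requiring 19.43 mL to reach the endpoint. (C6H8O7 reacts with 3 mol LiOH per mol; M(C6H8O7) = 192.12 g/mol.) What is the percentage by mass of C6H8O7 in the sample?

90.1%

Total n(LiOH) added = 0.2679 x 0.03005 = 0.008050 mol.
n(HNO3) used = 0.2579 x 0.01943 = 0.005011 mol, which equals the excess n(LiOH).
So n(LiOH) consumed by the sample = 0.008050 - 0.005011 = 0.003039 mol.
n(C6H8O7) = 0.003039 / 3 = 0.001013 mol.
mass C6H8O7 = 0.001013 x 192.12 = 0.1946 g, so %C6H8O7 = 0.1946/0.2160 x 100 = 90.1%.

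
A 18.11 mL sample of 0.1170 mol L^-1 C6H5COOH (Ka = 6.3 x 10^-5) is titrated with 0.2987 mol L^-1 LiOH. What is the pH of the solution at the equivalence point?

8.56

n(C6H5COOH) = 0.1170 x 0.01811 = 0.002119 mol; V(LiOH) at equivalence = 0.002119/0.2987 = 0.007094 L.
At equivalence all the acid is converted to C6H5COO-; total volume = 0.01811 + 0.007094 = 0.02520 L, so [C6H5COO-] = 0.002119/0.02520 = 0.08407 M.
Kb = Kw/Ka = 1.0e-14 / 6.3 x 10^-5 = 1.59e-10.
[OH^-] = sqrt(Kb x [C6H5COO-]) = sqrt(1.59e-10 x 0.08407) = 3.65e-6 M.
pOH = 5.44, so pH = 14.00 - 5.44 = 8.56.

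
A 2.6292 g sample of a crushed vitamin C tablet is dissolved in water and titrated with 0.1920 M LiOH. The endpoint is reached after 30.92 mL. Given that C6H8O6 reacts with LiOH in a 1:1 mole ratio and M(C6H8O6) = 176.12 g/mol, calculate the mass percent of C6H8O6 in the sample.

39.8%

n(LiOH) = 0.1920 x 0.03092 = 0.005937 mol.
n(C6H8O6) = 0.005937 / 1 = 0.005937 mol.
mass of C6H8O6 = 0.005937 x 176.12 = 1.046 g.
% purity = 1.046 / 2.6292 x 100 = 39.8%.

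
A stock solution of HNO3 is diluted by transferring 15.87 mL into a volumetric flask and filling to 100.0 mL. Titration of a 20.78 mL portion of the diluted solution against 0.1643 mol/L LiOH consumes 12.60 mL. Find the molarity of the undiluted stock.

0.628 M

n(LiOH) = 0.1643 x 0.01260 = 0.002070 mol.
n(HNO3) in the aliquot = 0.002070 mol.
[diluted HNO3] = 0.002070 / 0.02078 = 0.09962 M.
Dilution factor = 100.0/15.87 = 6.301, so [stock] = 0.09962 x 6.301 = 0.628 M.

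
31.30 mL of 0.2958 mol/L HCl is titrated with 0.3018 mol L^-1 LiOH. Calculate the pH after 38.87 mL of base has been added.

n(acid) = 0.2958 x 0.03130 = 0.009259 mol; n(LiOH) added = 0.3018 x 0.03887 = 0.01173 mol.
Base is in excess by 0.01173 - 0.009259 = 0.002472 mol in a total volume of 0.07017 L.
[OH^-] = 0.002472/0.07017 = 0.03523 M, so pOH = 1.45 and pH = 14.00 - 1.45 = 12.55.

12.55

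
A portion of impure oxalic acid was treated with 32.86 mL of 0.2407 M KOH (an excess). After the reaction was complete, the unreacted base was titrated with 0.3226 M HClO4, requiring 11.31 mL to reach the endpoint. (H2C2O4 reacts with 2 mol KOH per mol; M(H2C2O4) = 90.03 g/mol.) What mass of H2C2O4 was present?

Total n(KOH) added = 0.2407 x 0.03286 = 0.007909 mol.
n(HClO4) used = 0.3226 x 0.01131 = 0.003649 mol, which equals the excess n(KOH).
So n(KOH) consumed by the sample = 0.007909 - 0.003649 = 0.004261 mol.
n(H2C2O4) = 0.004261 / 2 = 0.002130 mol.
mass = 0.002130 mol x 90.03 g/mol = 0.192 g.

0.192 g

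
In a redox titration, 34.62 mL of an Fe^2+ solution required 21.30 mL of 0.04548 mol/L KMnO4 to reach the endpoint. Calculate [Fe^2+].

n(KMnO4) = 0.04548 x 0.02130 = 0.0009687 mol.
From the balanced equation, 1 mol KMnO4 reacts with 5 mol Fe^2+, so n(Fe^2+) = 0.0009687 x 5/1 = 0.004844 mol.
[Fe^2+] = 0.004844 / 0.03462 L = 0.140 M.

0.140 M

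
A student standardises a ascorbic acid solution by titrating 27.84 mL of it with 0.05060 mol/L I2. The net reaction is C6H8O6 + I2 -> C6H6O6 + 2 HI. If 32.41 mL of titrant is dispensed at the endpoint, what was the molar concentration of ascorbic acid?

n(I2) = 0.05060 x 0.03241 = 0.001640 mol.
From the balanced equation, 1 mol I2 reacts with 1 mol ascorbic acid, so n(ascorbic acid) = 0.001640 x 1/1 = 0.001640 mol.
[ascorbic acid] = 0.001640 / 0.02784 L = 0.0589 M.

0.0589 M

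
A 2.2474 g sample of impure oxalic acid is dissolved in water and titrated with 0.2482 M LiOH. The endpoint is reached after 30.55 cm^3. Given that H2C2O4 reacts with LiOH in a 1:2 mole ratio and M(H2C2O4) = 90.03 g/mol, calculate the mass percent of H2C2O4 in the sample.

n(LiOH) = 0.2482 x 0.03055 = 0.007583 mol.
n(H2C2O4) = 0.007583 / 2 = 0.003791 mol.
mass of H2C2O4 = 0.003791 x 90.03 = 0.3413 g.
% purity = 0.3413 / 2.2474 x 100 = 15.2%.

15.2%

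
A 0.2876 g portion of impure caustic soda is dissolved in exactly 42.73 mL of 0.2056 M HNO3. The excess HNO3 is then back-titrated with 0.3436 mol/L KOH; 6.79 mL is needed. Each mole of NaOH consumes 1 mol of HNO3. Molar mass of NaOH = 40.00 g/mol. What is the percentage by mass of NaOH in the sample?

89.7%

Total n(HNO3) added = 0.2056 x 0.04273 = 0.008785 mol.
n(KOH) used = 0.3436 x 0.006790 = 0.002333 mol, which equals the excess n(HNO3).
So n(HNO3) consumed by the sample = 0.008785 - 0.002333 = 0.006452 mol.
n(NaOH) = 0.006452 / 1 = 0.006452 mol.
mass NaOH = 0.006452 x 40.00 = 0.2581 g, so %NaOH = 0.2581/0.2876 x 100 = 89.7%.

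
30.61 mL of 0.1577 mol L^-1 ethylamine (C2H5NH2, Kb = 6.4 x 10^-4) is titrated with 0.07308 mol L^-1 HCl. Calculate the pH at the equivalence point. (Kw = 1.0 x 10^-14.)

n(C2H5NH2) = 0.1577 x 0.03061 = 0.004827 mol; V(HCl) at equivalence = 0.004827/0.07308 = 0.06605 L.
At equivalence the base is fully converted to C2H5NH3+; total volume = 0.09666 L, so [C2H5NH3+] = 0.004827/0.09666 = 0.04994 M.
Ka(C2H5NH3+) = Kw/Kb = 1.0e-14 / 6.4 x 10^-4 = 1.56e-11.
[H^+] = sqrt(Ka x [C2H5NH3+]) = sqrt(1.56e-11 x 0.04994) = 8.83e-7 M.
pH = -log(8.83e-7) = 6.05.

6.05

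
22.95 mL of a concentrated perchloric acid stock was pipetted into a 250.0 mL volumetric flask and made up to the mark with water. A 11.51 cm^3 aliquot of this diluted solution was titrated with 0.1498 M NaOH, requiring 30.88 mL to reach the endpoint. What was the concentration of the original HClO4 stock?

n(NaOH) = 0.1498 x 0.03088 = 0.004626 mol.
n(HClO4) in the aliquot = 0.004626 mol.
[diluted HClO4] = 0.004626 / 0.01151 = 0.4019 M.
Dilution factor = 250.0/22.95 = 10.89, so [stock] = 0.4019 x 10.89 = 4.38 M.

4.38 M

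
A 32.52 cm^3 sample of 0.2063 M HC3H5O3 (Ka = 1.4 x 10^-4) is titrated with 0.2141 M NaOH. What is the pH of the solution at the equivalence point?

8.44

n(HC3H5O3) = 0.2063 x 0.03252 = 0.006709 mol; V(NaOH) at equivalence = 0.006709/0.2141 = 0.03134 L.
At equivalence all the acid is converted to C3H5O3-; total volume = 0.03252 + 0.03134 = 0.06386 L, so [C3H5O3-] = 0.006709/0.06386 = 0.1051 M.
Kb = Kw/Ka = 1.0e-14 / 1.4 x 10^-4 = 7.14e-11.
[OH^-] = sqrt(Kb x [C3H5O3-]) = sqrt(7.14e-11 x 0.1051) = 2.74e-6 M.
pOH = 5.56, so pH = 14.00 - 5.56 = 8.44.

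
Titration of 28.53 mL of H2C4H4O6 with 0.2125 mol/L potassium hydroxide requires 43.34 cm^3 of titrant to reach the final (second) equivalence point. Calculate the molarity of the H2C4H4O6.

n(KOH) = 0.2125 x 0.04334 = 0.009210 mol.
At the final (second) equivalence point, 2 mol OH^- react per mol H2C4H4O6, so n(H2C4H4O6) = 0.009210 / 2 = 0.004605 mol.
[H2C4H4O6] = 0.004605 / 0.02853 L = 0.161 M.

0.161 M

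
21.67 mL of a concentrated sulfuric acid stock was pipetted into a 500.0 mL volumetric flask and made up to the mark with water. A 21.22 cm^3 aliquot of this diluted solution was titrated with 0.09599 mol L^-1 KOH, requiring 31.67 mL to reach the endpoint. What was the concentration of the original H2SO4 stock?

1.65 M

n(KOH) = 0.09599 x 0.03167 = 0.003040 mol.
n(H2SO4) in the aliquot = 0.003040 x 1/2 = 0.001520 mol.
[diluted H2SO4] = 0.001520 / 0.02122 = 0.07163 M.
Dilution factor = 500.0/21.67 = 23.07, so [stock] = 0.07163 x 23.07 = 1.65 M.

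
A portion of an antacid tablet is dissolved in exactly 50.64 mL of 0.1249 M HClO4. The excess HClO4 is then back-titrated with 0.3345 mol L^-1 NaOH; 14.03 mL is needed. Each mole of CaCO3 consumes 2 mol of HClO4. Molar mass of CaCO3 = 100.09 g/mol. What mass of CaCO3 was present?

Total n(HClO4) added = 0.1249 x 0.05064 = 0.006325 mol.
n(NaOH) used = 0.3345 x 0.01403 = 0.004693 mol, which equals the excess n(HClO4).
So n(HClO4) consumed by the sample = 0.006325 - 0.004693 = 0.001632 mol.
n(CaCO3) = 0.001632 / 2 = 0.0008160 mol.
mass = 0.0008160 mol x 100.09 g/mol = 0.0817 g.

0.0817 g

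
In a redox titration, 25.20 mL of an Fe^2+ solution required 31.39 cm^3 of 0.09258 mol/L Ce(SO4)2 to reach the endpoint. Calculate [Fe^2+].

n(Ce(SO4)2) = 0.09258 x 0.03139 = 0.002906 mol.
From the balanced equation, 1 mol Ce(SO4)2 reacts with 1 mol Fe^2+, so n(Fe^2+) = 0.002906 x 1/1 = 0.002906 mol.
[Fe^2+] = 0.002906 / 0.02520 L = 0.115 M.

0.115 M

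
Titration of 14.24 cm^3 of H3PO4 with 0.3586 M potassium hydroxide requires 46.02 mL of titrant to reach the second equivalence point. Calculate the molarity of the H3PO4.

n(KOH) = 0.3586 x 0.04602 = 0.01650 mol.
At the second equivalence point, 2 mol OH^- react per mol H3PO4, so n(H3PO4) = 0.01650 / 2 = 0.008251 mol.
[H3PO4] = 0.008251 / 0.01424 L = 0.579 M.

0.579 M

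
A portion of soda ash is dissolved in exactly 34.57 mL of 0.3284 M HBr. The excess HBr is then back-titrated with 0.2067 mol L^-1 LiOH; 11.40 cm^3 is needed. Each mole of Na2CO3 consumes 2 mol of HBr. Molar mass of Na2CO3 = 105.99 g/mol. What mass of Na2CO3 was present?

0.477 g

Total n(HBr) added = 0.3284 x 0.03457 = 0.01135 mol.
n(LiOH) used = 0.2067 x 0.01140 = 0.002356 mol, which equals the excess n(HBr).
So n(HBr) consumed by the sample = 0.01135 - 0.002356 = 0.008996 mol.
n(Na2CO3) = 0.008996 / 2 = 0.004498 mol.
mass = 0.004498 mol x 105.99 g/mol = 0.477 g.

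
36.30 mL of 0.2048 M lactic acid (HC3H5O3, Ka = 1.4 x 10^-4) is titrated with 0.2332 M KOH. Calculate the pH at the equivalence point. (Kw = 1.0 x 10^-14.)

8.45

n(HC3H5O3) = 0.2048 x 0.03630 = 0.007434 mol; V(KOH) at equivalence = 0.007434/0.2332 = 0.03188 L.
At equivalence all the acid is converted to C3H5O3-; total volume = 0.03630 + 0.03188 = 0.06818 L, so [C3H5O3-] = 0.007434/0.06818 = 0.1090 M.
Kb = Kw/Ka = 1.0e-14 / 1.4 x 10^-4 = 7.14e-11.
[OH^-] = sqrt(Kb x [C3H5O3-]) = sqrt(7.14e-11 x 0.1090) = 2.79e-6 M.
pOH = 5.55, so pH = 14.00 - 5.55 = 8.45.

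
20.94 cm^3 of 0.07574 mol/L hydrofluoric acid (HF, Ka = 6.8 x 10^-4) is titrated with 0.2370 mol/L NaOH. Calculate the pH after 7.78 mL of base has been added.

11.95

n(acid) = 0.07574 x 0.02094 = 0.001586 mol; n(NaOH) added = 0.2370 x 0.007780 = 0.001844 mol.
Base is in excess by 0.001844 - 0.001586 = 0.0002579 mol in a total volume of 0.02872 L.
[OH^-] = 0.0002579/0.02872 = 0.008979 M, so pOH = 2.05 and pH = 14.00 - 2.05 = 11.95.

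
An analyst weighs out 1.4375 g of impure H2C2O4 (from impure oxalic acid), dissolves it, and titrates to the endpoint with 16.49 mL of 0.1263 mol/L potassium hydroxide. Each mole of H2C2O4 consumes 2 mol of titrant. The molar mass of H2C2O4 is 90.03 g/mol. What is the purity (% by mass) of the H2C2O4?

n(KOH) = 0.1263 x 0.01649 = 0.002083 mol.
n(H2C2O4) = 0.002083 / 2 = 0.001041 mol.
mass of H2C2O4 = 0.001041 x 90.03 = 0.09375 g.
% purity = 0.09375 / 1.4375 x 100 = 6.52%.

6.52%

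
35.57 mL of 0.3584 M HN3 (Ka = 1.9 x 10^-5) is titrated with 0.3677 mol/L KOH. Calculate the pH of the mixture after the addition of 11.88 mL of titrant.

4.44

Initial n(HN3) = 0.3584 x 0.03557 = 0.01275 mol.
n(KOH) added = 0.3677 x 0.01188 = 0.004368 mol, converting that many moles of HN3 to N3-.
Remaining n(HN3) = 0.008380 mol; n(N3-) = 0.004368 mol.
By Henderson-Hasselbalch, pH = pKa + log([A^-]/[HA]) = 4.72 + log(0.004368/0.008380) = 4.72 + (-0.28) = 4.44.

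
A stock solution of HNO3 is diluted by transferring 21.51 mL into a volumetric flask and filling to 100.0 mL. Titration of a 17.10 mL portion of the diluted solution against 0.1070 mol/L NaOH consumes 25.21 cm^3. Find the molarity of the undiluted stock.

0.733 M

n(NaOH) = 0.1070 x 0.02521 = 0.002697 mol.
n(HNO3) in the aliquot = 0.002697 mol.
[diluted HNO3] = 0.002697 / 0.01710 = 0.1577 M.
Dilution factor = 100.0/21.51 = 4.649, so [stock] = 0.1577 x 4.649 = 0.733 M.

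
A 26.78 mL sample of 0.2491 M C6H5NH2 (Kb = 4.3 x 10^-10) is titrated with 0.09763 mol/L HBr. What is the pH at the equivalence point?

2.89

n(C6H5NH2) = 0.2491 x 0.02678 = 0.006671 mol; V(HBr) at equivalence = 0.006671/0.09763 = 0.06833 L.
At equivalence the base is fully converted to C6H5NH3+; total volume = 0.09511 L, so [C6H5NH3+] = 0.006671/0.09511 = 0.07014 M.
Ka(C6H5NH3+) = Kw/Kb = 1.0e-14 / 4.3 x 10^-10 = 2.33e-5.
[H^+] = sqrt(Ka x [C6H5NH3+]) = sqrt(2.33e-5 x 0.07014) = 0.00128 M.
pH = -log(0.00128) = 2.89.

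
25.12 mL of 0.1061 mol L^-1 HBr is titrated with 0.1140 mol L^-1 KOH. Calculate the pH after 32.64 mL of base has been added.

12.26

n(acid) = 0.1061 x 0.02512 = 0.002665 mol; n(KOH) added = 0.1140 x 0.03264 = 0.003721 mol.
Base is in excess by 0.003721 - 0.002665 = 0.001056 mol in a total volume of 0.05776 L.
[OH^-] = 0.001056/0.05776 = 0.01828 M, so pOH = 1.74 and pH = 14.00 - 1.74 = 12.26.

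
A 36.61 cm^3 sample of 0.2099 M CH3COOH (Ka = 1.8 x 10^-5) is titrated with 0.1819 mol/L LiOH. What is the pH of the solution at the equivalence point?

n(CH3COOH) = 0.2099 x 0.03661 = 0.007684 mol; V(LiOH) at equivalence = 0.007684/0.1819 = 0.04225 L.
At equivalence all the acid is converted to CH3COO-; total volume = 0.03661 + 0.04225 = 0.07886 L, so [CH3COO-] = 0.007684/0.07886 = 0.09745 M.
Kb = Kw/Ka = 1.0e-14 / 1.8 x 10^-5 = 5.56e-10.
[OH^-] = sqrt(Kb x [CH3COO-]) = sqrt(5.56e-10 x 0.09745) = 7.36e-6 M.
pOH = 5.13, so pH = 14.00 - 5.13 = 8.87.

8.87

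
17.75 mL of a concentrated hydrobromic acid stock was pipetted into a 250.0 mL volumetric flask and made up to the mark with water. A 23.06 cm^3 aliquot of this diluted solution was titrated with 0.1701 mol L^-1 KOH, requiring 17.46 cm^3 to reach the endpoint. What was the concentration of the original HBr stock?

1.81 M

n(KOH) = 0.1701 x 0.01746 = 0.002970 mol.
n(HBr) in the aliquot = 0.002970 mol.
[diluted HBr] = 0.002970 / 0.02306 = 0.1288 M.
Dilution factor = 250.0/17.75 = 14.08, so [stock] = 0.1288 x 14.08 = 1.81 M.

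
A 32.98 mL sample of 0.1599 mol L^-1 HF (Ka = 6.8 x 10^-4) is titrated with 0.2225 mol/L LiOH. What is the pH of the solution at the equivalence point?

n(HF) = 0.1599 x 0.03298 = 0.005274 mol; V(LiOH) at equivalence = 0.005274/0.2225 = 0.02370 L.
At equivalence all the acid is converted to F-; total volume = 0.03298 + 0.02370 = 0.05668 L, so [F-] = 0.005274/0.05668 = 0.09304 M.
Kb = Kw/Ka = 1.0e-14 / 6.8 x 10^-4 = 1.47e-11.
[OH^-] = sqrt(Kb x [F-]) = sqrt(1.47e-11 x 0.09304) = 1.17e-6 M.
pOH = 5.93, so pH = 14.00 - 5.93 = 8.07.

8.07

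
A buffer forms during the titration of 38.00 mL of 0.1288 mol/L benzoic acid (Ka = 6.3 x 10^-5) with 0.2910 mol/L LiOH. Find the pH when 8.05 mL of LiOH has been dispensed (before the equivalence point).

4.16

Initial n(C6H5COOH) = 0.1288 x 0.03800 = 0.004894 mol.
n(LiOH) added = 0.2910 x 0.008050 = 0.002343 mol, converting that many moles of C6H5COOH to C6H5COO-.
Remaining n(C6H5COOH) = 0.002552 mol; n(C6H5COO-) = 0.002343 mol.
By Henderson-Hasselbalch, pH = pKa + log([A^-]/[HA]) = 4.20 + log(0.002343/0.002552) = 4.20 + (-0.04) = 4.16.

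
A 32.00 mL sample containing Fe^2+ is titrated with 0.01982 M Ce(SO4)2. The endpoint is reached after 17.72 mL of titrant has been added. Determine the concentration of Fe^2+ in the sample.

0.0110 M

n(Ce(SO4)2) = 0.01982 x 0.01772 = 0.0003512 mol.
From the balanced equation, 1 mol Ce(SO4)2 reacts with 1 mol Fe^2+, so n(Fe^2+) = 0.0003512 x 1/1 = 0.0003512 mol.
[Fe^2+] = 0.0003512 / 0.03200 L = 0.0110 M.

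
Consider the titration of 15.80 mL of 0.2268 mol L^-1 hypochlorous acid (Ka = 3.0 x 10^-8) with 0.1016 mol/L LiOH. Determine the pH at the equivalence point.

10.18

n(HClO) = 0.2268 x 0.01580 = 0.003583 mol; V(LiOH) at equivalence = 0.003583/0.1016 = 0.03527 L.
At equivalence all the acid is converted to ClO-; total volume = 0.01580 + 0.03527 = 0.05107 L, so [ClO-] = 0.003583/0.05107 = 0.07017 M.
Kb = Kw/Ka = 1.0e-14 / 3.0 x 10^-8 = 3.33e-7.
[OH^-] = sqrt(Kb x [ClO-]) = sqrt(3.33e-7 x 0.07017) = 0.000153 M.
pOH = 3.82, so pH = 14.00 - 3.82 = 10.18.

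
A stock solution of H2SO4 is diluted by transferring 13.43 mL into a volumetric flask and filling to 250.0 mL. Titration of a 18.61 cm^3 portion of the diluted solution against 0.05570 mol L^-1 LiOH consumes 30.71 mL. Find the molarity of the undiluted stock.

0.856 M

n(LiOH) = 0.05570 x 0.03071 = 0.001711 mol.
n(H2SO4) in the aliquot = 0.001711 x 1/2 = 0.0008553 mol.
[diluted H2SO4] = 0.0008553 / 0.01861 = 0.04596 M.
Dilution factor = 250.0/13.43 = 18.62, so [stock] = 0.04596 x 18.62 = 0.856 M.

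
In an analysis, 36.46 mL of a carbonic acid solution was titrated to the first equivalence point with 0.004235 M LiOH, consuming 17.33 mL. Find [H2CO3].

0.00201 M

n(LiOH) = 0.004235 x 0.01733 = 7.339e-5 mol.
At the first equivalence point, 1 mol OH^- react per mol H2CO3, so n(H2CO3) = 7.339e-5 / 1 = 7.339e-5 mol.
[H2CO3] = 7.339e-5 / 0.03646 L = 0.00201 M.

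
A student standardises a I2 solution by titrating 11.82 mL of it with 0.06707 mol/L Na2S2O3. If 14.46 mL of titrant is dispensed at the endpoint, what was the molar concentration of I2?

0.0410 M

n(Na2S2O3) = 0.06707 x 0.01446 = 0.0009698 mol.
From the balanced equation, 2 mol Na2S2O3 reacts with 1 mol I2, so n(I2) = 0.0009698 x 1/2 = 0.0004849 mol.
[I2] = 0.0004849 / 0.01182 L = 0.0410 M.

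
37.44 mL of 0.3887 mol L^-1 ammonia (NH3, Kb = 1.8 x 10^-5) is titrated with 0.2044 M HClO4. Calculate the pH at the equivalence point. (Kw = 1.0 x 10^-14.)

5.06

n(NH3) = 0.3887 x 0.03744 = 0.01455 mol; V(HClO4) at equivalence = 0.01455/0.2044 = 0.07120 L.
At equivalence the base is fully converted to NH4+; total volume = 0.1086 L, so [NH4+] = 0.01455/0.1086 = 0.1340 M.
Ka(NH4+) = Kw/Kb = 1.0e-14 / 1.8 x 10^-5 = 5.56e-10.
[H^+] = sqrt(Ka x [NH4+]) = sqrt(5.56e-10 x 0.1340) = 8.63e-6 M.
pH = -log(8.63e-6) = 5.06.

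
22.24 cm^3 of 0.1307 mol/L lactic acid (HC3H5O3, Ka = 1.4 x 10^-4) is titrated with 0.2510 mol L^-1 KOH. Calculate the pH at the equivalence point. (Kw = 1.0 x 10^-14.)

8.39

n(HC3H5O3) = 0.1307 x 0.02224 = 0.002907 mol; V(KOH) at equivalence = 0.002907/0.2510 = 0.01158 L.
At equivalence all the acid is converted to C3H5O3-; total volume = 0.02224 + 0.01158 = 0.03382 L, so [C3H5O3-] = 0.002907/0.03382 = 0.08595 M.
Kb = Kw/Ka = 1.0e-14 / 1.4 x 10^-4 = 7.14e-11.
[OH^-] = sqrt(Kb x [C3H5O3-]) = sqrt(7.14e-11 x 0.08595) = 2.48e-6 M.
pOH = 5.61, so pH = 14.00 - 5.61 = 8.39.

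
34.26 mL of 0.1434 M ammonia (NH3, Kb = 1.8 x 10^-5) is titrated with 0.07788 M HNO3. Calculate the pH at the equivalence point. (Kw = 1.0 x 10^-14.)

5.28

n(NH3) = 0.1434 x 0.03426 = 0.004913 mol; V(HNO3) at equivalence = 0.004913/0.07788 = 0.06308 L.
At equivalence the base is fully converted to NH4+; total volume = 0.09734 L, so [NH4+] = 0.004913/0.09734 = 0.05047 M.
Ka(NH4+) = Kw/Kb = 1.0e-14 / 1.8 x 10^-5 = 5.56e-10.
[H^+] = sqrt(Ka x [NH4+]) = sqrt(5.56e-10 x 0.05047) = 5.30e-6 M.
pH = -log(5.30e-6) = 5.28.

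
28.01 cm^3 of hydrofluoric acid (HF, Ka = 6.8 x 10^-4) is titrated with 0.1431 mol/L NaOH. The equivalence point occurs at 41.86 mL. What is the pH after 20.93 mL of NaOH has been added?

20.93 mL is exactly half the equivalence volume (41.86/2), i.e. the half-equivalence point.
There, n(HA) = n(A^-), so pH = pKa = -log(6.8 x 10^-4) = 3.17.

3.17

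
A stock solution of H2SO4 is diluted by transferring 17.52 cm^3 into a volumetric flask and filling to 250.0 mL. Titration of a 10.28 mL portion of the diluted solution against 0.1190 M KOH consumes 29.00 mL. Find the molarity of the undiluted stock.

2.40 M

n(KOH) = 0.1190 x 0.02900 = 0.003451 mol.
n(H2SO4) in the aliquot = 0.003451 x 1/2 = 0.001725 mol.
[diluted H2SO4] = 0.001725 / 0.01028 = 0.1679 M.
Dilution factor = 250.0/17.52 = 14.27, so [stock] = 0.1679 x 14.27 = 2.40 M.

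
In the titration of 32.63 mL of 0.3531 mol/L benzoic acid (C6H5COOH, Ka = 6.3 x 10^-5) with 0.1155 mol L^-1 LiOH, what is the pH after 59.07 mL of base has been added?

Initial n(C6H5COOH) = 0.3531 x 0.03263 = 0.01152 mol.
n(LiOH) added = 0.1155 x 0.05907 = 0.006823 mol, converting that many moles of C6H5COOH to C6H5COO-.
Remaining n(C6H5COOH) = 0.004699 mol; n(C6H5COO-) = 0.006823 mol.
By Henderson-Hasselbalch, pH = pKa + log([A^-]/[HA]) = 4.20 + log(0.006823/0.004699) = 4.20 + (+0.16) = 4.36.

4.36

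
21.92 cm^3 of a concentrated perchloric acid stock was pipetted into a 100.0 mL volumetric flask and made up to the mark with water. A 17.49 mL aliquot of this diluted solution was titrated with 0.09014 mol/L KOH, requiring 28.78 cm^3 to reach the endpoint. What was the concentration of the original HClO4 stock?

0.677 M

n(KOH) = 0.09014 x 0.02878 = 0.002594 mol.
n(HClO4) in the aliquot = 0.002594 mol.
[diluted HClO4] = 0.002594 / 0.01749 = 0.1483 M.
Dilution factor = 100.0/21.92 = 4.562, so [stock] = 0.1483 x 4.562 = 0.677 M.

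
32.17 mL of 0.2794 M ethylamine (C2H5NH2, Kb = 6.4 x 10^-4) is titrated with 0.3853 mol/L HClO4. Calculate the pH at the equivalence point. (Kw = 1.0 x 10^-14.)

5.80

n(C2H5NH2) = 0.2794 x 0.03217 = 0.008988 mol; V(HClO4) at equivalence = 0.008988/0.3853 = 0.02333 L.
At equivalence the base is fully converted to C2H5NH3+; total volume = 0.05550 L, so [C2H5NH3+] = 0.008988/0.05550 = 0.1620 M.
Ka(C2H5NH3+) = Kw/Kb = 1.0e-14 / 6.4 x 10^-4 = 1.56e-11.
[H^+] = sqrt(Ka x [C2H5NH3+]) = sqrt(1.56e-11 x 0.1620) = 1.59e-6 M.
pH = -log(1.59e-6) = 5.80.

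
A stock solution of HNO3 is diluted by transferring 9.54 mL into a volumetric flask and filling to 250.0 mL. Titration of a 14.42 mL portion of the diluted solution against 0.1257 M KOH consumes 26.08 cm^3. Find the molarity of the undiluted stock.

n(KOH) = 0.1257 x 0.02608 = 0.003278 mol.
n(HNO3) in the aliquot = 0.003278 mol.
[diluted HNO3] = 0.003278 / 0.01442 = 0.2273 M.
Dilution factor = 250.0/9.540 = 26.21, so [stock] = 0.2273 x 26.21 = 5.96 M.

5.96 M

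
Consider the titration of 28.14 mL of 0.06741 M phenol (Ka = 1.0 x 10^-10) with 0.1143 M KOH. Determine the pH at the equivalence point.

11.31

n(C6H5OH) = 0.06741 x 0.02814 = 0.001897 mol; V(KOH) at equivalence = 0.001897/0.1143 = 0.01660 L.
At equivalence all the acid is converted to C6H5O-; total volume = 0.02814 + 0.01660 = 0.04474 L, so [C6H5O-] = 0.001897/0.04474 = 0.04240 M.
Kb = Kw/Ka = 1.0e-14 / 1.0 x 10^-10 = 0.000100.
[OH^-] = sqrt(Kb x [C6H5O-]) = sqrt(0.000100 x 0.04240) = 0.00206 M.
pOH = 2.69, so pH = 14.00 - 2.69 = 11.31.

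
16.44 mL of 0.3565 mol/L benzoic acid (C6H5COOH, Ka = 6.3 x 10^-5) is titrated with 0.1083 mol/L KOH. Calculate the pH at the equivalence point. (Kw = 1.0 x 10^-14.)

n(C6H5COOH) = 0.3565 x 0.01644 = 0.005861 mol; V(KOH) at equivalence = 0.005861/0.1083 = 0.05412 L.
At equivalence all the acid is converted to C6H5COO-; total volume = 0.01644 + 0.05412 = 0.07056 L, so [C6H5COO-] = 0.005861/0.07056 = 0.08307 M.
Kb = Kw/Ka = 1.0e-14 / 6.3 x 10^-5 = 1.59e-10.
[OH^-] = sqrt(Kb x [C6H5COO-]) = sqrt(1.59e-10 x 0.08307) = 3.63e-6 M.
pOH = 5.44, so pH = 14.00 - 5.44 = 8.56.

8.56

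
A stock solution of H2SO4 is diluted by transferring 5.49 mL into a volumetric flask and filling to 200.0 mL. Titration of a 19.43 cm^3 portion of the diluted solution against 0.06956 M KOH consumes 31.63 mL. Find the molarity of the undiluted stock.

n(KOH) = 0.06956 x 0.03163 = 0.002200 mol.
n(H2SO4) in the aliquot = 0.002200 x 1/2 = 0.001100 mol.
[diluted H2SO4] = 0.001100 / 0.01943 = 0.05662 M.
Dilution factor = 200.0/5.490 = 36.43, so [stock] = 0.05662 x 36.43 = 2.06 M.

2.06 M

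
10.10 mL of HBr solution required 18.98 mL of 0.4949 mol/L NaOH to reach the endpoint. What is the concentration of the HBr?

0.930 M

n(NaOH) delivered = 0.4949 x 0.01898 = 0.009393 mol.
For a 1:1 reaction, n(HBr) = 0.009393 mol.
[HBr] = 0.009393 mol / 0.01010 L = 0.930 M.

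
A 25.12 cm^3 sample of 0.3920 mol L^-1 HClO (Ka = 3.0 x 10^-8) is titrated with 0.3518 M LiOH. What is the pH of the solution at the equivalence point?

n(HClO) = 0.3920 x 0.02512 = 0.009847 mol; V(LiOH) at equivalence = 0.009847/0.3518 = 0.02799 L.
At equivalence all the acid is converted to ClO-; total volume = 0.02512 + 0.02799 = 0.05311 L, so [ClO-] = 0.009847/0.05311 = 0.1854 M.
Kb = Kw/Ka = 1.0e-14 / 3.0 x 10^-8 = 3.33e-7.
[OH^-] = sqrt(Kb x [ClO-]) = sqrt(3.33e-7 x 0.1854) = 0.000249 M.
pOH = 3.60, so pH = 14.00 - 3.60 = 10.40.

10.40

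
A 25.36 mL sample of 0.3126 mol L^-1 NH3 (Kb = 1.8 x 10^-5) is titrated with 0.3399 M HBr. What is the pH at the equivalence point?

5.02

n(NH3) = 0.3126 x 0.02536 = 0.007928 mol; V(HBr) at equivalence = 0.007928/0.3399 = 0.02332 L.
At equivalence the base is fully converted to NH4+; total volume = 0.04868 L, so [NH4+] = 0.007928/0.04868 = 0.1628 M.
Ka(NH4+) = Kw/Kb = 1.0e-14 / 1.8 x 10^-5 = 5.56e-10.
[H^+] = sqrt(Ka x [NH4+]) = sqrt(5.56e-10 x 0.1628) = 9.51e-6 M.
pH = -log(9.51e-6) = 5.02.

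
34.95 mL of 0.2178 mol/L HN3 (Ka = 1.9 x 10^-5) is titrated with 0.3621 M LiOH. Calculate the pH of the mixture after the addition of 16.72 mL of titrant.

5.31

Initial n(HN3) = 0.2178 x 0.03495 = 0.007612 mol.
n(LiOH) added = 0.3621 x 0.01672 = 0.006054 mol, converting that many moles of HN3 to N3-.
Remaining n(HN3) = 0.001558 mol; n(N3-) = 0.006054 mol.
By Henderson-Hasselbalch, pH = pKa + log([A^-]/[HA]) = 4.72 + log(0.006054/0.001558) = 4.72 + (+0.59) = 5.31.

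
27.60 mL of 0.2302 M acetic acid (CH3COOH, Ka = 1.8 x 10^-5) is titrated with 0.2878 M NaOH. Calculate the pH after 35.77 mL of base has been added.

n(acid) = 0.2302 x 0.02760 = 0.006354 mol; n(NaOH) added = 0.2878 x 0.03577 = 0.01029 mol.
Base is in excess by 0.01029 - 0.006354 = 0.003941 mol in a total volume of 0.06337 L.
[OH^-] = 0.003941/0.06337 = 0.06219 M, so pOH = 1.21 and pH = 14.00 - 1.21 = 12.79.

12.79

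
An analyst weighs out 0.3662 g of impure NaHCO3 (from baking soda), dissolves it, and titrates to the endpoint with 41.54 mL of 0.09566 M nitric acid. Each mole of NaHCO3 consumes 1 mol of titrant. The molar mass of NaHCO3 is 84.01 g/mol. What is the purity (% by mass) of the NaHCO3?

n(HNO3) = 0.09566 x 0.04154 = 0.003974 mol.
n(NaHCO3) = 0.003974 / 1 = 0.003974 mol.
mass of NaHCO3 = 0.003974 x 84.01 = 0.3338 g.
% purity = 0.3338 / 0.3662 x 100 = 91.2%.

91.2%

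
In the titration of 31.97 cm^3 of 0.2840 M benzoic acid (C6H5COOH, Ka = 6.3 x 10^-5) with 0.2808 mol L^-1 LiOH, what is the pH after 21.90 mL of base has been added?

4.52

Initial n(C6H5COOH) = 0.2840 x 0.03197 = 0.009079 mol.
n(LiOH) added = 0.2808 x 0.02190 = 0.006150 mol, converting that many moles of C6H5COOH to C6H5COO-.
Remaining n(C6H5COOH) = 0.002930 mol; n(C6H5COO-) = 0.006150 mol.
By Henderson-Hasselbalch, pH = pKa + log([A^-]/[HA]) = 4.20 + log(0.006150/0.002930) = 4.20 + (+0.32) = 4.52.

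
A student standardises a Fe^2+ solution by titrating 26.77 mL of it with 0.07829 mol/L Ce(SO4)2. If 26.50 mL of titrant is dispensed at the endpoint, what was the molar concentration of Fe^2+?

0.0775 M

n(Ce(SO4)2) = 0.07829 x 0.02650 = 0.002075 mol.
From the balanced equation, 1 mol Ce(SO4)2 reacts with 1 mol Fe^2+, so n(Fe^2+) = 0.002075 x 1/1 = 0.002075 mol.
[Fe^2+] = 0.002075 / 0.02677 L = 0.0775 M.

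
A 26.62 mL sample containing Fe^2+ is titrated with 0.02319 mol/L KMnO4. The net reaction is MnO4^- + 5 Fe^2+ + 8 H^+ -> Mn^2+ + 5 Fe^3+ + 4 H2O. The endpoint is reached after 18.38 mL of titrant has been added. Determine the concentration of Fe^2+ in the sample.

0.0801 M

n(KMnO4) = 0.02319 x 0.01838 = 0.0004262 mol.
From the balanced equation, 1 mol KMnO4 reacts with 5 mol Fe^2+, so n(Fe^2+) = 0.0004262 x 5/1 = 0.002131 mol.
[Fe^2+] = 0.002131 / 0.02662 L = 0.0801 M.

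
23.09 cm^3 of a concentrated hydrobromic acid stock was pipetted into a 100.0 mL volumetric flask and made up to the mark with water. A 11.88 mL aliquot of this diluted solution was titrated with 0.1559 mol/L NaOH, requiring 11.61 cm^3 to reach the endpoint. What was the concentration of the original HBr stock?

0.660 M

n(NaOH) = 0.1559 x 0.01161 = 0.001810 mol.
n(HBr) in the aliquot = 0.001810 mol.
[diluted HBr] = 0.001810 / 0.01188 = 0.1524 M.
Dilution factor = 100.0/23.09 = 4.331, so [stock] = 0.1524 x 4.331 = 0.660 M.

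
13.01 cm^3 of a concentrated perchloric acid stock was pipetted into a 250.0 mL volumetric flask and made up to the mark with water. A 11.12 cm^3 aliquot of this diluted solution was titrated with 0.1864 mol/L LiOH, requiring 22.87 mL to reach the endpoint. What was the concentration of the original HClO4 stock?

n(LiOH) = 0.1864 x 0.02287 = 0.004263 mol.
n(HClO4) in the aliquot = 0.004263 mol.
[diluted HClO4] = 0.004263 / 0.01112 = 0.3834 M.
Dilution factor = 250.0/13.01 = 19.22, so [stock] = 0.3834 x 19.22 = 7.37 M.

7.37 M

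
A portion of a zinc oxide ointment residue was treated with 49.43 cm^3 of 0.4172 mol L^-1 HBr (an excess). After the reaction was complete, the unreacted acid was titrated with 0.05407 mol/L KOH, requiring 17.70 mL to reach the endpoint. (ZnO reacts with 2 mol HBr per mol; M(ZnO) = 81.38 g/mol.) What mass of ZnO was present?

0.800 g

Total n(HBr) added = 0.4172 x 0.04943 = 0.02062 mol.
n(KOH) used = 0.05407 x 0.01770 = 0.0009570 mol, which equals the excess n(HBr).
So n(HBr) consumed by the sample = 0.02062 - 0.0009570 = 0.01967 mol.
n(ZnO) = 0.01967 / 2 = 0.009833 mol.
mass = 0.009833 mol x 81.38 g/mol = 0.800 g.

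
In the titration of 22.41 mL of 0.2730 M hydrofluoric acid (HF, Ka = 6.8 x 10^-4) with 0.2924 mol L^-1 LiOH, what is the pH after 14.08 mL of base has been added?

Initial n(HF) = 0.2730 x 0.02241 = 0.006118 mol.
n(LiOH) added = 0.2924 x 0.01408 = 0.004117 mol, converting that many moles of HF to F-.
Remaining n(HF) = 0.002001 mol; n(F-) = 0.004117 mol.
By Henderson-Hasselbalch, pH = pKa + log([A^-]/[HA]) = 3.17 + log(0.004117/0.002001) = 3.17 + (+0.31) = 3.48.

3.48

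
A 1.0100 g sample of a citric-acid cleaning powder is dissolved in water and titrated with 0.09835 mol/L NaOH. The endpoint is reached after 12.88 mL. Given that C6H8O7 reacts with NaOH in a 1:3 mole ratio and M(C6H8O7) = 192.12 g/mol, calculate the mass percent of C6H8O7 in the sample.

n(NaOH) = 0.09835 x 0.01288 = 0.001267 mol.
n(C6H8O7) = 0.001267 / 3 = 0.0004222 mol.
mass of C6H8O7 = 0.0004222 x 192.12 = 0.08112 g.
% purity = 0.08112 / 1.0100 x 100 = 8.03%.

8.03%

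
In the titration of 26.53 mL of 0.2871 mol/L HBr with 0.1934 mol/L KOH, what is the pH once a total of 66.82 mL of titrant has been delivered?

12.75

n(acid) = 0.2871 x 0.02653 = 0.007617 mol; n(KOH) added = 0.1934 x 0.06682 = 0.01292 mol.
Base is in excess by 0.01292 - 0.007617 = 0.005306 mol in a total volume of 0.09335 L.
[OH^-] = 0.005306/0.09335 = 0.05684 M, so pOH = 1.25 and pH = 14.00 - 1.25 = 12.75.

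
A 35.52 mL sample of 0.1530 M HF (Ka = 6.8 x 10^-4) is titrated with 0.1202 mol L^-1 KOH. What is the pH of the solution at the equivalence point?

n(HF) = 0.1530 x 0.03552 = 0.005435 mol; V(KOH) at equivalence = 0.005435/0.1202 = 0.04521 L.
At equivalence all the acid is converted to F-; total volume = 0.03552 + 0.04521 = 0.08073 L, so [F-] = 0.005435/0.08073 = 0.06732 M.
Kb = Kw/Ka = 1.0e-14 / 6.8 x 10^-4 = 1.47e-11.
[OH^-] = sqrt(Kb x [F-]) = sqrt(1.47e-11 x 0.06732) = 9.95e-7 M.
pOH = 6.00, so pH = 14.00 - 6.00 = 8.00.

8.00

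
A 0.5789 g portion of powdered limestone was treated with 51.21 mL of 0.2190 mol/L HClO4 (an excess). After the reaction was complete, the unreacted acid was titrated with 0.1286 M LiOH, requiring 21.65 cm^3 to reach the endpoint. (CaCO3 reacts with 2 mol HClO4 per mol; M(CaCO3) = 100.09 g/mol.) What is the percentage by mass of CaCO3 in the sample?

72.9%

Total n(HClO4) added = 0.2190 x 0.05121 = 0.01121 mol.
n(LiOH) used = 0.1286 x 0.02165 = 0.002784 mol, which equals the excess n(HClO4).
So n(HClO4) consumed by the sample = 0.01121 - 0.002784 = 0.008431 mol.
n(CaCO3) = 0.008431 / 2 = 0.004215 mol.
mass CaCO3 = 0.004215 x 100.09 = 0.4219 g, so %CaCO3 = 0.4219/0.5789 x 100 = 72.9%.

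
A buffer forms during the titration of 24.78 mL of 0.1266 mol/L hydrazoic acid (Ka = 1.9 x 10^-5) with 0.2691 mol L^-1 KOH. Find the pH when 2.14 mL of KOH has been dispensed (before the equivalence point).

4.07

Initial n(HN3) = 0.1266 x 0.02478 = 0.003137 mol.
n(KOH) added = 0.2691 x 0.002140 = 0.0005759 mol, converting that many moles of HN3 to N3-.
Remaining n(HN3) = 0.002561 mol; n(N3-) = 0.0005759 mol.
By Henderson-Hasselbalch, pH = pKa + log([A^-]/[HA]) = 4.72 + log(0.0005759/0.002561) = 4.72 + (-0.65) = 4.07.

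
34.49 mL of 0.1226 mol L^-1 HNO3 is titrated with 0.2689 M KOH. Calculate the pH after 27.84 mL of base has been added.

n(acid) = 0.1226 x 0.03449 = 0.004228 mol; n(KOH) added = 0.2689 x 0.02784 = 0.007486 mol.
Base is in excess by 0.007486 - 0.004228 = 0.003258 mol in a total volume of 0.06233 L.
[OH^-] = 0.003258/0.06233 = 0.05227 M, so pOH = 1.28 and pH = 14.00 - 1.28 = 12.72.

12.72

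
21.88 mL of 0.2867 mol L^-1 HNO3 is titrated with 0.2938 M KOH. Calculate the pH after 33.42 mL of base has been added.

n(acid) = 0.2867 x 0.02188 = 0.006273 mol; n(KOH) added = 0.2938 x 0.03342 = 0.009819 mol.
Base is in excess by 0.009819 - 0.006273 = 0.003546 mol in a total volume of 0.05530 L.
[OH^-] = 0.003546/0.05530 = 0.06412 M, so pOH = 1.19 and pH = 14.00 - 1.19 = 12.81.

12.81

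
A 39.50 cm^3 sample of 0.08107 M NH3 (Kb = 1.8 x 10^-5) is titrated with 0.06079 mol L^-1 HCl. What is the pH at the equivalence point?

5.36

n(NH3) = 0.08107 x 0.03950 = 0.003202 mol; V(HCl) at equivalence = 0.003202/0.06079 = 0.05268 L.
At equivalence the base is fully converted to NH4+; total volume = 0.09218 L, so [NH4+] = 0.003202/0.09218 = 0.03474 M.
Ka(NH4+) = Kw/Kb = 1.0e-14 / 1.8 x 10^-5 = 5.56e-10.
[H^+] = sqrt(Ka x [NH4+]) = sqrt(5.56e-10 x 0.03474) = 4.39e-6 M.
pH = -log(4.39e-6) = 5.36.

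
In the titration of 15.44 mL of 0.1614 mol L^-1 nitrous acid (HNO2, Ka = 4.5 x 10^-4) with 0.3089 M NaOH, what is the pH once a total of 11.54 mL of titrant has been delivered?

n(acid) = 0.1614 x 0.01544 = 0.002492 mol; n(NaOH) added = 0.3089 x 0.01154 = 0.003565 mol.
Base is in excess by 0.003565 - 0.002492 = 0.001073 mol in a total volume of 0.02698 L.
[OH^-] = 0.001073/0.02698 = 0.03976 M, so pOH = 1.40 and pH = 14.00 - 1.40 = 12.60.

12.60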